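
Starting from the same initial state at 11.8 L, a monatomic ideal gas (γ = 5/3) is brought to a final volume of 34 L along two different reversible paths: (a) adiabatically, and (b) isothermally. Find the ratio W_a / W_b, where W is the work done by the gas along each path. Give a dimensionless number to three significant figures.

W_a / W_b ≈ 0.717

Path (a) adiabatic: W = P₁V₁(1 − (V₁/V₂)^(γ−1))/(γ−1) → W_a/(P₁V₁) = 0.7592.
Path (b) isothermal: W = P₁V₁ ln(V₂/V₁) → W_b/(P₁V₁) = 1.058.
W_a / W_b = 0.7592 / 1.058 = 0.7174.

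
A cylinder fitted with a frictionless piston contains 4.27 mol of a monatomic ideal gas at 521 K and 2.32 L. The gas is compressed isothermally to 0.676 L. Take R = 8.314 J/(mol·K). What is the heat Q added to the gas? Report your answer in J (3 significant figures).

Q ≈ -22800 J

Isothermal ⇒ ΔU = 0, so Q = W = nRT ln(V₂/V₁).
Q = (4.27)(8.314)(521) ln(0.676/2.32) = 18496 × -1.233 = -22808 J.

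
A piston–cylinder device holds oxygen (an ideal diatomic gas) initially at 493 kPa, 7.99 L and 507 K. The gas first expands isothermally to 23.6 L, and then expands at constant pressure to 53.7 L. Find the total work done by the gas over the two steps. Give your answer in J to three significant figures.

Step 1 (isothermal): W = P₁V₁ ln(V₂/V₁) = (3939) ln(23.6/7.99) = 4266 J.
After step 1: P = 166.9 kPa, V = 23.6 L, T = 507 K.
Step 2 (isobaric): W = PΔV = (166.9 kPa)(53.7 − 23.6 L) = 5024 J.
W_total = 4266 + 5024 = 9290 J.

W_total ≈ 9290 J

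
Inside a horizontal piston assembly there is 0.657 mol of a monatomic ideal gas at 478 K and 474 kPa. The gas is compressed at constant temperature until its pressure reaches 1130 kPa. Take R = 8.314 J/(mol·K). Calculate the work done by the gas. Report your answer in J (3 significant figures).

W ≈ -2270 J

Isothermal process: W = nRT ln(V₂/V₁) = nRT ln(P₁/P₂).
W = (0.657)(8.314)(478) × ln(474/1130)
  = 2611 × ln(0.4195) = 2611 × -0.8688
W_by_gas = -2268 J.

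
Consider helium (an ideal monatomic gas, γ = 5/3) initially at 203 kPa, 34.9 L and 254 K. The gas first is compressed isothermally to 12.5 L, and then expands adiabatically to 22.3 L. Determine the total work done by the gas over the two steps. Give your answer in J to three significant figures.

Step 1 (isothermal): W = P₁V₁ ln(V₂/V₁) = (7085) ln(12.5/34.9) = -7274 J.
After step 1: P = 566.8 kPa, V = 12.5 L, T = 254 K.
Step 2 (adiabatic): W = (P₁V₁ − P₂V₂)/(γ−1) = (7085 − 4816)/0.667 = 3402 J.
W_total = -7274 + 3402 = -3872 J.

W_total ≈ -3870 J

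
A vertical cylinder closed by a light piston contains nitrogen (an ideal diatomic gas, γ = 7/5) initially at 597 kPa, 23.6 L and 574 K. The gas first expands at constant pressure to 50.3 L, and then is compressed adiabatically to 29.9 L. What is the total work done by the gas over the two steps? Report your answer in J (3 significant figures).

Step 1 (isobaric): W = PΔV = (597 kPa)(50.3 − 23.6 L) = 15940 J.
After step 1: P = 597 kPa, V = 50.3 L, T = 1223 K.
Step 2 (adiabatic): W = (P₁V₁ − P₂V₂)/(γ−1) = (30029 − 36974)/0.4 = -17363 J.
W_total = 15940 − 17363 = -1423 J.

W_total ≈ -1420 J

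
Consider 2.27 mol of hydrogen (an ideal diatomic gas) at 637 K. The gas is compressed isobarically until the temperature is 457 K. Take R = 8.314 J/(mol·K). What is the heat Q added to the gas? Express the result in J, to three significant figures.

Isobaric: W = nRΔT = (2.27)(8.314)(-180) = -3397 J.
ΔU = nCᵥΔT with Cᵥ = 5R/2: ΔU = (2.27)(20.79)(-180) = -8493 J.
Q = ΔU + W = -8493 − 3397 = -11890 J.

Q ≈ -11900 J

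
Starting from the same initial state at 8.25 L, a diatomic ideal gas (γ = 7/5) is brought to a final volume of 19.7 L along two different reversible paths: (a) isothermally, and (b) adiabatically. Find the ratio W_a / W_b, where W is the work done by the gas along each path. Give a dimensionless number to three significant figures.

Path (a) isothermal: W = P₁V₁ ln(V₂/V₁) → W_a/(P₁V₁) = 0.8704.
Path (b) adiabatic: W = P₁V₁(1 − (V₁/V₂)^(γ−1))/(γ−1) → W_b/(P₁V₁) = 0.735.
W_a / W_b = 0.8704 / 0.735 = 1.184.

W_a / W_b ≈ 1.18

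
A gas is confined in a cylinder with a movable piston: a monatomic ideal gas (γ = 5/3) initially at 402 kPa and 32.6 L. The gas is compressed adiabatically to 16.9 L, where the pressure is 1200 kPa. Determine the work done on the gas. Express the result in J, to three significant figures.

W ≈ 10800 J

Adiabatic: W = (P₁V₁ − P₂V₂)/(γ − 1) with γ = 5/3.
P₁V₁ = 13105 J, P₂V₂ = 20280 J.
W = (13105 − 20280) / 0.6667 = -10762 J.
Work on gas = −W_by = 10762 J.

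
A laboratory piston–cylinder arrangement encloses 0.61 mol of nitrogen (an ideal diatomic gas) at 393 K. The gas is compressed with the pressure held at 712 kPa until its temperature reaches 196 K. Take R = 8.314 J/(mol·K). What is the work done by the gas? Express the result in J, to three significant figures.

Isobaric: W = P ΔV = nR ΔT.
W = (0.61)(8.314)(196 − 393) = -999.1 J.

W ≈ -999 J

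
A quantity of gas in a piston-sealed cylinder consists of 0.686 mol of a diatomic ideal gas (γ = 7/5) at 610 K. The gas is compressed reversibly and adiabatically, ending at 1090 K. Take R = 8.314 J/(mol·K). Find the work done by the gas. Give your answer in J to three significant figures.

Adiabatic ⇒ Q = 0, so W_by = −ΔU = nCᵥ(T₁ − T₂).
Cᵥ = 5R/2 = 20.79 J/(mol·K).
W = (0.686)(20.79)(610 − 1090) = -6844 J.

W ≈ -6840 J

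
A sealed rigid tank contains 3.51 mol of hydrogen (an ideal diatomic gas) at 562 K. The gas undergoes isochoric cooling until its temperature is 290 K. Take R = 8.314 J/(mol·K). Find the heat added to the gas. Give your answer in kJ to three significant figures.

Constant volume ⇒ W = 0, so Q = ΔU = nCᵥΔT with Cᵥ = 5R/2 = 20.79 J/(mol·K).
ΔU = (3.51)(20.79)(290 − 562) = -19844 J.

Q ≈ -19.8 kJ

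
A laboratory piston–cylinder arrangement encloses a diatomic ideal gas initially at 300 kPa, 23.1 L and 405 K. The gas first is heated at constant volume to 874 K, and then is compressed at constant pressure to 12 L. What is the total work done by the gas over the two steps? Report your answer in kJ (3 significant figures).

Step 1 (isochoric): W = 0 (constant volume).
After step 1: P = 647.4 kPa (V unchanged).
Step 2 (isobaric): W = PΔV = (647.4 kPa)(12 − 23.1 L) = -7186 J.
W_total = 0 − 7186 = -7186 J.

W_total ≈ -7.19 kJ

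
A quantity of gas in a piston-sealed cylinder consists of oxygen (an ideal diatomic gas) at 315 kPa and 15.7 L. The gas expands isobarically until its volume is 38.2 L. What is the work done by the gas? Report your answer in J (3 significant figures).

Isobaric: W = P ΔV.
W = (315 kPa)(38.2 − 15.7 L) = (315)(22.5) = 7088 J.

W ≈ 7090 J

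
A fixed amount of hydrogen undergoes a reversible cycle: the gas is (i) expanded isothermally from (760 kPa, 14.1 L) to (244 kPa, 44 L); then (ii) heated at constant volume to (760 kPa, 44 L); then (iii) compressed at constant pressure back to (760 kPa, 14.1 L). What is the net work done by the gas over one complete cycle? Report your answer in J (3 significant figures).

Leg (i): W = PᵢVᵢ ln(V_f/Vᵢ) = (10716) ln(44/14.1) = 12195 J.
Leg (ii): W = 0.
Leg (iii): W = PΔV = (760)(14.1 − 44) = -22724 J.
W_net = 12195 − 22724 = -10529 J.

W_net ≈ -10500 J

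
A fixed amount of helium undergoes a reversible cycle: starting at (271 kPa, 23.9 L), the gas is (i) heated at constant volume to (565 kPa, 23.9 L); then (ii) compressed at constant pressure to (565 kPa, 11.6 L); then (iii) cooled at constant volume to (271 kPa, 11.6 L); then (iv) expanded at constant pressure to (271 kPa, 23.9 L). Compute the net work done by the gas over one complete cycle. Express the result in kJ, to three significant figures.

W_net ≈ -3.62 kJ

Constant-volume legs do no work.
W(ii) = (565)(11.6 − 23.9) = -6949 J; W(iv) = (271)(23.9 − 11.6) = 3333 J.
W_net = -6949 + 3333 = -3616 J (the counter-clockwise enclosed area).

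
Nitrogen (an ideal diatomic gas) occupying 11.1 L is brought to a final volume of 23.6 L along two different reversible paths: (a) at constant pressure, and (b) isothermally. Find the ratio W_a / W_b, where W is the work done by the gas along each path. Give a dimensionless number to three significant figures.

W_a / W_b ≈ 1.49

Path (a) isobaric: W = P₁(V₂ − V₁) → W_a/(P₁V₁) = 1.126.
Path (b) isothermal: W = P₁V₁ ln(V₂/V₁) → W_b/(P₁V₁) = 0.7543.
W_a / W_b = 1.126 / 0.7543 = 1.493.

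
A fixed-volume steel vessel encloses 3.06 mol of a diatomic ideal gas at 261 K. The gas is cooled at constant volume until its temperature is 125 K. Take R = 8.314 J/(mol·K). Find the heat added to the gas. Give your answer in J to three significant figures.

Q ≈ -8650 J

Constant volume ⇒ W = 0, so Q = ΔU = nCᵥΔT with Cᵥ = 5R/2 = 20.79 J/(mol·K).
ΔU = (3.06)(20.79)(125 − 261) = -8650 J.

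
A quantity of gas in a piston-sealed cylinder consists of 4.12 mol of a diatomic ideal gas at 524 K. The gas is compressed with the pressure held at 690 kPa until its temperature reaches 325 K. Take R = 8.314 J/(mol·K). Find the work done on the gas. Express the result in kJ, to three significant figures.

W ≈ 6.82 kJ

Isobaric: W = P ΔV = nR ΔT.
W = (4.12)(8.314)(325 − 524) = -6816 J.
Work on gas = −W_by = 6816 J.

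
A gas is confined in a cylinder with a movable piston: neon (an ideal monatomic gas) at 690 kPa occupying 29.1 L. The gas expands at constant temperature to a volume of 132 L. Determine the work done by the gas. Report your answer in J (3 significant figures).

W ≈ 30400 J

Isothermal: W = nRT ln(V₂/V₁) = P₁V₁ ln(V₂/V₁).
P₁V₁ = (690 kPa)(29.1 L) = 20079 J.
W = 20079 × ln(132/29.1) = 20079 × 1.512
W_by_gas = 30361 J.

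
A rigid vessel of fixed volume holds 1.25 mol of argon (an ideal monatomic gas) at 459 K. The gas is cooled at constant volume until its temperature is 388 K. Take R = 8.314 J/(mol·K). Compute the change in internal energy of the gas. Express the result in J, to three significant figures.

ΔU ≈ -1110 J

Constant volume ⇒ W = 0, so Q = ΔU = nCᵥΔT with Cᵥ = 3R/2 = 12.47 J/(mol·K).
ΔU = (1.25)(12.47)(388 − 459) = -1107 J.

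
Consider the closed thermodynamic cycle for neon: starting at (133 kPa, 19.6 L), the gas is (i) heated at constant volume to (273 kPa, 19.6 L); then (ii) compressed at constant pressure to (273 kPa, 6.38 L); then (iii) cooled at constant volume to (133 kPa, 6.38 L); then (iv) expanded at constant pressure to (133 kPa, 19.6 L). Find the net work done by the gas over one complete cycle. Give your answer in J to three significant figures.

W_net ≈ -1850 J

Constant-volume legs do no work.
W(ii) = (273)(6.38 − 19.6) = -3609 J; W(iv) = (133)(19.6 − 6.38) = 1758 J.
W_net = -3609 + 1758 = -1851 J (the counter-clockwise enclosed area).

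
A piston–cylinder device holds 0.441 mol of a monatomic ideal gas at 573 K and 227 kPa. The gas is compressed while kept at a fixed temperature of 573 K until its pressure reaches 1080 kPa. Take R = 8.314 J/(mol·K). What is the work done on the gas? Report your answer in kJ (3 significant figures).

Isothermal process: W = nRT ln(V₂/V₁) = nRT ln(P₁/P₂).
W = (0.441)(8.314)(573) × ln(227/1080)
  = 2101 × ln(0.2102) = 2101 × -1.56
W_by_gas = -3277 J; work on gas = −W_by = 3277 J.

W ≈ 3.28 kJ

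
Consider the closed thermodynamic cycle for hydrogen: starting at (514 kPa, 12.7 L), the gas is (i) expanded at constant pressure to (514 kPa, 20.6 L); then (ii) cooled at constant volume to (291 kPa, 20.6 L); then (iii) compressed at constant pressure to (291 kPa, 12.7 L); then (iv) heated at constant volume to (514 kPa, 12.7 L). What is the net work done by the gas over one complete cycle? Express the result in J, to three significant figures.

Constant-volume legs do no work.
W(i) = (514)(20.6 − 12.7) = 4061 J; W(iii) = (291)(12.7 − 20.6) = -2299 J.
W_net = 4061 − 2299 = 1762 J (the clockwise enclosed area).

W_net ≈ 1760 J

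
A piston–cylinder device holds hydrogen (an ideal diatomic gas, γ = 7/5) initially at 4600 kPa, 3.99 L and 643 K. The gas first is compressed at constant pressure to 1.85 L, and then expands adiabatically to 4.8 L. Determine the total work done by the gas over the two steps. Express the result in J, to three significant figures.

Step 1 (isobaric): W = PΔV = (4600 kPa)(1.85 − 3.99 L) = -9844 J.
After step 1: P = 4600 kPa, V = 1.85 L, T = 298.1 K.
Step 2 (adiabatic): W = (P₁V₁ − P₂V₂)/(γ−1) = (8510 − 5812)/0.4 = 6746 J.
W_total = -9844 + 6746 = -3098 J.

W_total ≈ -3100 J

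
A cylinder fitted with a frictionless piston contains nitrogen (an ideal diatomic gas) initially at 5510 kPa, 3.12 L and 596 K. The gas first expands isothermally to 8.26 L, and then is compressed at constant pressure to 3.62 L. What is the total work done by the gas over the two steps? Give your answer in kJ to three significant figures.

Step 1 (isothermal): W = P₁V₁ ln(V₂/V₁) = (17191) ln(8.26/3.12) = 16737 J.
After step 1: P = 2081 kPa, V = 8.26 L, T = 596 K.
Step 2 (isobaric): W = PΔV = (2081 kPa)(3.62 − 8.26 L) = -9657 J.
W_total = 16737 − 9657 = 7080 J.

W_total ≈ 7.08 kJ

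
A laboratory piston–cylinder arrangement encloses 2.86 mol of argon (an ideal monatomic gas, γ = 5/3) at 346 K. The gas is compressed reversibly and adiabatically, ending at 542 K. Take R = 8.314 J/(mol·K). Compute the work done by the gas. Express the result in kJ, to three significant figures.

Adiabatic ⇒ Q = 0, so W_by = −ΔU = nCᵥ(T₁ − T₂).
Cᵥ = 3R/2 = 12.47 J/(mol·K).
W = (2.86)(12.47)(346 − 542) = -6991 J.

W ≈ -6.99 kJ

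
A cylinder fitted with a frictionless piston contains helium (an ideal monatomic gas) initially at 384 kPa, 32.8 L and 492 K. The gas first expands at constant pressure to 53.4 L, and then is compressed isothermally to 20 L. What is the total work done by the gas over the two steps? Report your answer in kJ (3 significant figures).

W_total ≈ -12.2 kJ

Step 1 (isobaric): W = PΔV = (384 kPa)(53.4 − 32.8 L) = 7910 J.
After step 1: P = 384 kPa, V = 53.4 L, T = 801 K.
Step 2 (isothermal): W = P₁V₁ ln(V₂/V₁) = (20506) ln(20/53.4) = -20138 J.
W_total = 7910 − 20138 = -12228 J.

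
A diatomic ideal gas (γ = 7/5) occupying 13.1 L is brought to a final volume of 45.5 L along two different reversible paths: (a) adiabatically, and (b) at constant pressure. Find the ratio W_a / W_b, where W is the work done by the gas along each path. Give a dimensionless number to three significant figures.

W_a / W_b ≈ 0.397

Path (a) adiabatic: W = P₁V₁(1 − (V₁/V₂)^(γ−1))/(γ−1) → W_a/(P₁V₁) = 0.9807.
Path (b) isobaric: W = P₁(V₂ − V₁) → W_b/(P₁V₁) = 2.473.
W_a / W_b = 0.9807 / 2.473 = 0.3965.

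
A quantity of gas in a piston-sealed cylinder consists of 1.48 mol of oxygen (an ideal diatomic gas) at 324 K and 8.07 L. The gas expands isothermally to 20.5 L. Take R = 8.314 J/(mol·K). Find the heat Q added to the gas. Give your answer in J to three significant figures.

Q ≈ 3720 J

Isothermal ⇒ ΔU = 0, so Q = W = nRT ln(V₂/V₁).
Q = (1.48)(8.314)(324) ln(20.5/8.07) = 3987 × 0.9323 = 3717 J.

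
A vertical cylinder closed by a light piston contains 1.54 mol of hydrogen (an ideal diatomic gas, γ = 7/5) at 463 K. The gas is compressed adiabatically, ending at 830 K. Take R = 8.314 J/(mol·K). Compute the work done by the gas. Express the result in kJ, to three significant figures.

Adiabatic ⇒ Q = 0, so W_by = −ΔU = nCᵥ(T₁ − T₂).
Cᵥ = 5R/2 = 20.79 J/(mol·K).
W = (1.54)(20.79)(463 − 830) = -11747 J.

W ≈ -11.7 kJ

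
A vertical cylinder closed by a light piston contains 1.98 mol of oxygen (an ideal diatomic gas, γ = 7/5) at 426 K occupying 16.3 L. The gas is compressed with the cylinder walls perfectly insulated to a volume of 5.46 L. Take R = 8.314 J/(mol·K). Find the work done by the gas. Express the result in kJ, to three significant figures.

W ≈ -9.62 kJ

Adiabatic: TV^(γ−1) = const with γ = 7/5.
T₂ = T₁ (V₁/V₂)^(γ−1) = 426 × (16.3/5.46)^0.4 = 426 × 1.549 = 659.8 K.
W_by = nCᵥ(T₁ − T₂) = (1.98)(20.79)(426 − 659.8) = -9622 J.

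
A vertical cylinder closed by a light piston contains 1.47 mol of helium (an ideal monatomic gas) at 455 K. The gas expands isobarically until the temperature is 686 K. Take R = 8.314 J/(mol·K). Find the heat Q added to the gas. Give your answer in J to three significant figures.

Isobaric: W = nRΔT = (1.47)(8.314)(231) = 2823 J.
ΔU = nCᵥΔT with Cᵥ = 3R/2: ΔU = (1.47)(12.47)(231) = 4235 J.
Q = ΔU + W = 4235 + 2823 = 7058 J.

Q ≈ 7060 J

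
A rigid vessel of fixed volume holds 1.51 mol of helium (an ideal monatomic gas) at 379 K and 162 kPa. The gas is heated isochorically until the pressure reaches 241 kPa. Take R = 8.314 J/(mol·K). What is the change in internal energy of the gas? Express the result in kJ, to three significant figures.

ΔU ≈ 3.48 kJ

Constant volume ⇒ W = 0, so Q = ΔU = nCᵥΔT with Cᵥ = 3R/2 = 12.47 J/(mol·K).
At constant V, T₂/T₁ = P₂/P₁ ⇒ ΔT = T₁(P₂/P₁ − 1) = 379·(241/162 − 1) = 184.8 K.
ΔU = (1.51)(12.47)(184.8) = 3480 J.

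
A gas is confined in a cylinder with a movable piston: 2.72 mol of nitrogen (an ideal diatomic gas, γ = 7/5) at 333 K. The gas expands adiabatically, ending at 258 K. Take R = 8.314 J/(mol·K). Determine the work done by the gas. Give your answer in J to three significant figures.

W ≈ 4240 J

Adiabatic ⇒ Q = 0, so W_by = −ΔU = nCᵥ(T₁ − T₂).
Cᵥ = 5R/2 = 20.79 J/(mol·K).
W = (2.72)(20.79)(333 − 258) = 4240 J.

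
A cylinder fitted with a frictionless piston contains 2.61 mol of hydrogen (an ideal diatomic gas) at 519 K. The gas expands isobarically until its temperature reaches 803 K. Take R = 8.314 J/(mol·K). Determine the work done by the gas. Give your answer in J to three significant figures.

W ≈ 6160 J

Isobaric: W = P ΔV = nR ΔT.
W = (2.61)(8.314)(803 − 519) = 6163 J.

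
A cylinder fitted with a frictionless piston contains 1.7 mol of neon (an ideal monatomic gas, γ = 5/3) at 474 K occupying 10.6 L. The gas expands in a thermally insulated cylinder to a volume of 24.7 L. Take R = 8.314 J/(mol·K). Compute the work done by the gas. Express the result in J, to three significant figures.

W ≈ 4330 J

Adiabatic: TV^(γ−1) = const with γ = 5/3.
T₂ = T₁ (V₁/V₂)^(γ−1) = 474 × (10.6/24.7)^0.667 = 474 × 0.5689 = 269.7 K.
W_by = nCᵥ(T₁ − T₂) = (1.7)(12.47)(474 − 269.7) = 4332 J.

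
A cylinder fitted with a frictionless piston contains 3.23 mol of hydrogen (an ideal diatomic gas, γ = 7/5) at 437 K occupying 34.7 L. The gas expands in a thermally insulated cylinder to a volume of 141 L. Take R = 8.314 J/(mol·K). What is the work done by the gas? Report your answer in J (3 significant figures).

Adiabatic: TV^(γ−1) = const with γ = 7/5.
T₂ = T₁ (V₁/V₂)^(γ−1) = 437 × (34.7/141)^0.4 = 437 × 0.5707 = 249.4 K.
W_by = nCᵥ(T₁ − T₂) = (3.23)(20.79)(437 − 249.4) = 12594 J.

W ≈ 12600 J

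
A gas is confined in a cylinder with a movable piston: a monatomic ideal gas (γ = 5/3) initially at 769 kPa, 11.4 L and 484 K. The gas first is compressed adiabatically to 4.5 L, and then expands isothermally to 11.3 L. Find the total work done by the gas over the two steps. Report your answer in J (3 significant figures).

Step 1 (adiabatic): W = (P₁V₁ − P₂V₂)/(γ−1) = (8767 − 16291)/0.667 = -11287 J.
After step 1: P = 3620 kPa, V = 4.5 L, T = 899.4 K.
Step 2 (isothermal): W = P₁V₁ ln(V₂/V₁) = (16291) ln(11.3/4.5) = 15000 J.
W_total = -11287 + 15000 = 3713 J.

W_total ≈ 3710 J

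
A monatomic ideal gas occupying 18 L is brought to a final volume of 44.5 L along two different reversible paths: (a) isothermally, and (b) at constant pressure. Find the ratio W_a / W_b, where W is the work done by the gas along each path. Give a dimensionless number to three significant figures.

W_a / W_b ≈ 0.615

Path (a) isothermal: W = P₁V₁ ln(V₂/V₁) → W_a/(P₁V₁) = 0.9051.
Path (b) isobaric: W = P₁(V₂ − V₁) → W_b/(P₁V₁) = 1.472.
W_a / W_b = 0.9051 / 1.472 = 0.6148.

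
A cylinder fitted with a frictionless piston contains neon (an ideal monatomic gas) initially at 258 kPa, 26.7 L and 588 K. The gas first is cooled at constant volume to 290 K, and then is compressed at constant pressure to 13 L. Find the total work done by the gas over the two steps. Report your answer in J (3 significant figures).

W_total ≈ -1740 J

Step 1 (isochoric): W = 0 (constant volume).
After step 1: P = 127.2 kPa (V unchanged).
Step 2 (isobaric): W = PΔV = (127.2 kPa)(13 − 26.7 L) = -1743 J.
W_total = 0 − 1743 = -1743 J.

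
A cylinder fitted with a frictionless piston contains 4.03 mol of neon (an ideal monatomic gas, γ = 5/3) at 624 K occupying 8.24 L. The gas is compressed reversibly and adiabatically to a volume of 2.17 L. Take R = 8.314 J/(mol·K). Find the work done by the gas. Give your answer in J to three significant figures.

W ≈ -45000 J

Adiabatic: TV^(γ−1) = const with γ = 5/3.
T₂ = T₁ (V₁/V₂)^(γ−1) = 624 × (8.24/2.17)^0.667 = 624 × 2.434 = 1519 K.
W_by = nCᵥ(T₁ − T₂) = (4.03)(12.47)(624 − 1519) = -44970 J.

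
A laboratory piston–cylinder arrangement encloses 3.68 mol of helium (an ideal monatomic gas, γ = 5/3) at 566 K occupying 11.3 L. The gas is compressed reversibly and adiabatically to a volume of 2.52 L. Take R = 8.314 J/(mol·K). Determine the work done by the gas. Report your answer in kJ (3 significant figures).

W ≈ -44.7 kJ

Adiabatic: TV^(γ−1) = const with γ = 5/3.
T₂ = T₁ (V₁/V₂)^(γ−1) = 566 × (11.3/2.52)^0.667 = 566 × 2.719 = 1539 K.
W_by = nCᵥ(T₁ − T₂) = (3.68)(12.47)(566 − 1539) = -44659 J.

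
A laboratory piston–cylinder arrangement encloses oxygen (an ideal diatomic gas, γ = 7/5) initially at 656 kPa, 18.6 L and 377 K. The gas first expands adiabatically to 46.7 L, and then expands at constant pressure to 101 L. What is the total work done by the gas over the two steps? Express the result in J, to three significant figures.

Step 1 (adiabatic): W = (P₁V₁ − P₂V₂)/(γ−1) = (12202 − 8443)/0.4 = 9397 J.
After step 1: P = 180.8 kPa, V = 46.7 L, T = 260.9 K.
Step 2 (isobaric): W = PΔV = (180.8 kPa)(101 − 46.7 L) = 9817 J.
W_total = 9397 + 9817 = 19214 J.

W_total ≈ 19200 J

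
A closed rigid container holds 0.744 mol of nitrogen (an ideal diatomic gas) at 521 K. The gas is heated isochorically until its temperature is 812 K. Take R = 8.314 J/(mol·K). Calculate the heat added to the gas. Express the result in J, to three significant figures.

Constant volume ⇒ W = 0, so Q = ΔU = nCᵥΔT with Cᵥ = 5R/2 = 20.79 J/(mol·K).
ΔU = (0.744)(20.79)(812 − 521) = 4500 J.

Q ≈ 4500 J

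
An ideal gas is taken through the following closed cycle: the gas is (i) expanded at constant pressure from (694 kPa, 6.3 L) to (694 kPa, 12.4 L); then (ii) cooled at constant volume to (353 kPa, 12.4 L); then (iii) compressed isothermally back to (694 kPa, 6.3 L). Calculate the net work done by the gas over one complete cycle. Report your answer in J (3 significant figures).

Leg (i): W = PΔV = (694)(12.4 − 6.3) = 4233 J.
Leg (ii): W = 0.
Leg (iii): W = PᵢVᵢ ln(V_f/Vᵢ) = (4377) ln(6.3/12.4) = -2964 J.
W_net = 4233 − 2964 = 1269 J.

W_net ≈ 1270 J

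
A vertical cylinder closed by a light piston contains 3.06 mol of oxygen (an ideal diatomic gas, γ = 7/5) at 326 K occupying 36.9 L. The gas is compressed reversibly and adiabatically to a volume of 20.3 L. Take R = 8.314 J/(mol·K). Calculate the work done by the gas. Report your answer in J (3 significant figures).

Adiabatic: TV^(γ−1) = const with γ = 7/5.
T₂ = T₁ (V₁/V₂)^(γ−1) = 326 × (36.9/20.3)^0.4 = 326 × 1.27 = 414 K.
W_by = nCᵥ(T₁ − T₂) = (3.06)(20.79)(326 − 414) = -5599 J.

W ≈ -5600 J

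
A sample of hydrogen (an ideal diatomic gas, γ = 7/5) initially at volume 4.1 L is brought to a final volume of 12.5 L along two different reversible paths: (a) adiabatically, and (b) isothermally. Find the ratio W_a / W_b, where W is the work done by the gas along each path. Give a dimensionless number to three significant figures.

W_a / W_b ≈ 0.807

Path (a) adiabatic: W = P₁V₁(1 − (V₁/V₂)^(γ−1))/(γ−1) → W_a/(P₁V₁) = 0.8994.
Path (b) isothermal: W = P₁V₁ ln(V₂/V₁) → W_b/(P₁V₁) = 1.115.
W_a / W_b = 0.8994 / 1.115 = 0.8068.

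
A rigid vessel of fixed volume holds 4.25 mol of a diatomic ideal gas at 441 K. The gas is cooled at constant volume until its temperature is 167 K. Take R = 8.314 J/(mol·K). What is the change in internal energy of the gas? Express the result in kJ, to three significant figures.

ΔU ≈ -24.2 kJ

Constant volume ⇒ W = 0, so Q = ΔU = nCᵥΔT with Cᵥ = 5R/2 = 20.79 J/(mol·K).
ΔU = (4.25)(20.79)(167 − 441) = -24204 J.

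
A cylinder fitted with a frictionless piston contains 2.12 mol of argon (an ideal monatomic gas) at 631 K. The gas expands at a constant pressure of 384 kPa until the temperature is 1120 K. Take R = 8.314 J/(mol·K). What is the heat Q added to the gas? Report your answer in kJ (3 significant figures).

Isobaric: W = nRΔT = (2.12)(8.314)(489) = 8619 J.
ΔU = nCᵥΔT with Cᵥ = 3R/2: ΔU = (2.12)(12.47)(489) = 12928 J.
Q = ΔU + W = 12928 + 8619 = 21547 J.

Q ≈ 21.5 kJ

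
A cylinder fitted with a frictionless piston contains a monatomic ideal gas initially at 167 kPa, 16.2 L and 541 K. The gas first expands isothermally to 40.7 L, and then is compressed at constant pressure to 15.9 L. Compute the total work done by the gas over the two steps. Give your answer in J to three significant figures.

W_total ≈ 844 J

Step 1 (isothermal): W = P₁V₁ ln(V₂/V₁) = (2705) ln(40.7/16.2) = 2492 J.
After step 1: P = 66.47 kPa, V = 40.7 L, T = 541 K.
Step 2 (isobaric): W = PΔV = (66.47 kPa)(15.9 − 40.7 L) = -1648 J.
W_total = 2492 − 1648 = 843.8 J.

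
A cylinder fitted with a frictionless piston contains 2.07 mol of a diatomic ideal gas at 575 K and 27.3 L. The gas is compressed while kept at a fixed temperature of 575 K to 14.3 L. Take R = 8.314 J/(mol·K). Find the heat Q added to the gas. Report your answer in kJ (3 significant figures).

Isothermal ⇒ ΔU = 0, so Q = W = nRT ln(V₂/V₁).
Q = (2.07)(8.314)(575) ln(14.3/27.3) = 9896 × -0.6466 = -6399 J.

Q ≈ -6.40 kJ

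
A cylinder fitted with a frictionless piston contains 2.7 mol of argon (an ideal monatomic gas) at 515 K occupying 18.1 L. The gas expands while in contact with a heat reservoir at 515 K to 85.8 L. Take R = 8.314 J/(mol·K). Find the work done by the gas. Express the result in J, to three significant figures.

W ≈ 18000 J

Isothermal: W = nRT ln(V₂/V₁).
W = (2.7)(8.314)(515) × ln(85.8/18.1)
  = 11561 × 1.556
W_by_gas = 17990 J.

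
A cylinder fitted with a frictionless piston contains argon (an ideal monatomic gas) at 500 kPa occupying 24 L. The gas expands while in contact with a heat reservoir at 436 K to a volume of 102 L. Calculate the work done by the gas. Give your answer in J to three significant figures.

W ≈ 17400 J

Isothermal: W = nRT ln(V₂/V₁) = P₁V₁ ln(V₂/V₁).
P₁V₁ = (500 kPa)(24 L) = 12000 J.
W = 12000 × ln(102/24) = 12000 × 1.447
W_by_gas = 17363 J.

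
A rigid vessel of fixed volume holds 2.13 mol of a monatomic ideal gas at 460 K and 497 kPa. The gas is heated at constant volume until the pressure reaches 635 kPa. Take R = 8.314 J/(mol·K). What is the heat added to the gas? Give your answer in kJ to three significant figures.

Constant volume ⇒ W = 0, so Q = ΔU = nCᵥΔT with Cᵥ = 3R/2 = 12.47 J/(mol·K).
At constant V, T₂/T₁ = P₂/P₁ ⇒ ΔT = T₁(P₂/P₁ − 1) = 460·(635/497 − 1) = 127.7 K.
ΔU = (2.13)(12.47)(127.7) = 3393 J.

Q ≈ 3.39 kJ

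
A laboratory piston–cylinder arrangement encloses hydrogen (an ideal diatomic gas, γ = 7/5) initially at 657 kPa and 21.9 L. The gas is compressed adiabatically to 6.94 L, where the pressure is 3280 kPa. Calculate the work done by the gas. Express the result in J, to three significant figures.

W ≈ -20900 J

Adiabatic: W = (P₁V₁ − P₂V₂)/(γ − 1) with γ = 7/5.
P₁V₁ = 14388 J, P₂V₂ = 22763 J.
W = (14388 − 22763) / 0.4 = -20937 J.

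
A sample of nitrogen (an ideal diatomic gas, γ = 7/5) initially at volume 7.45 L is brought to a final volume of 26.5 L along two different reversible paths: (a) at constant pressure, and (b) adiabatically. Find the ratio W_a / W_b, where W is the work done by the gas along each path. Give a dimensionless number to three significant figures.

W_a / W_b ≈ 2.57

Path (a) isobaric: W = P₁(V₂ − V₁) → W_a/(P₁V₁) = 2.557.
Path (b) adiabatic: W = P₁V₁(1 − (V₁/V₂)^(γ−1))/(γ−1) → W_b/(P₁V₁) = 0.9951.
W_a / W_b = 2.557 / 0.9951 = 2.57.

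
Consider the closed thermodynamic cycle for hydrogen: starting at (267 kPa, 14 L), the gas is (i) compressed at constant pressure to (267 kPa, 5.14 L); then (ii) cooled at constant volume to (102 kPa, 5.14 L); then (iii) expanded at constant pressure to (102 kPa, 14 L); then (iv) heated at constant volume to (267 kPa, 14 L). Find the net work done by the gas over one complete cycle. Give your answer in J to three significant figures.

Constant-volume legs do no work.
W(i) = (267)(5.14 − 14) = -2366 J; W(iii) = (102)(14 − 5.14) = 903.7 J.
W_net = -2366 + 903.7 = -1462 J (the counter-clockwise enclosed area).

W_net ≈ -1460 J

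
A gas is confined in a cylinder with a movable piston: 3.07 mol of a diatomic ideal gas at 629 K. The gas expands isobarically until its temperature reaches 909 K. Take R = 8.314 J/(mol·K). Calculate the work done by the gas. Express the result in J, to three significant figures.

Isobaric: W = P ΔV = nR ΔT.
W = (3.07)(8.314)(909 − 629) = 7147 J.

W ≈ 7150 J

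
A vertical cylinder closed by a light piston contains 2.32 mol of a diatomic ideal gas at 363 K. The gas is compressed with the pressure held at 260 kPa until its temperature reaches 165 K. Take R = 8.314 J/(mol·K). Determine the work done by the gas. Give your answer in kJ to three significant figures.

W ≈ -3.82 kJ

Isobaric: W = P ΔV = nR ΔT.
W = (2.32)(8.314)(165 − 363) = -3819 J.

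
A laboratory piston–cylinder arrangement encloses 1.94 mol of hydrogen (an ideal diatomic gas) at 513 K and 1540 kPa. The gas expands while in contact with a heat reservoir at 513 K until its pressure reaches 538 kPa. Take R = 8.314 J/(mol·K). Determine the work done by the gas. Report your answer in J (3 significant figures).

Isothermal process: W = nRT ln(V₂/V₁) = nRT ln(P₁/P₂).
W = (1.94)(8.314)(513) × ln(1540/538)
  = 8274 × ln(2.862) = 8274 × 1.052
W_by_gas = 8702 J.

W ≈ 8700 J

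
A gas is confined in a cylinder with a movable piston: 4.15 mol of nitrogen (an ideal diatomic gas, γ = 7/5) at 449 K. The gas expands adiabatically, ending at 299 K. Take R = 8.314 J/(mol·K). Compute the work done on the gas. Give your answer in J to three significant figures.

Adiabatic ⇒ Q = 0, so W_by = −ΔU = nCᵥ(T₁ − T₂).
Cᵥ = 5R/2 = 20.79 J/(mol·K).
W = (4.15)(20.79)(449 − 299) = 12939 J.
Work on gas = −W_by = -12939 J.

W ≈ -12900 J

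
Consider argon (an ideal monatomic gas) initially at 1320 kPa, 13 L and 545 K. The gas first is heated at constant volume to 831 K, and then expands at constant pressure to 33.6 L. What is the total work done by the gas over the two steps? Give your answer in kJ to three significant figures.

Step 1 (isochoric): W = 0 (constant volume).
After step 1: P = 2013 kPa (V unchanged).
Step 2 (isobaric): W = PΔV = (2013 kPa)(33.6 − 13 L) = 41462 J.
W_total = 0 + 41462 = 41462 J.

W_total ≈ 41.5 kJ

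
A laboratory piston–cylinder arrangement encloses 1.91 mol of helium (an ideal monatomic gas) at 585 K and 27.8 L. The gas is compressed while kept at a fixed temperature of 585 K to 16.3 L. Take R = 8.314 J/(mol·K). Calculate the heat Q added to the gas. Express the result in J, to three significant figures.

Q ≈ -4960 J

Isothermal ⇒ ΔU = 0, so Q = W = nRT ln(V₂/V₁).
Q = (1.91)(8.314)(585) ln(16.3/27.8) = 9290 × -0.5339 = -4959 J.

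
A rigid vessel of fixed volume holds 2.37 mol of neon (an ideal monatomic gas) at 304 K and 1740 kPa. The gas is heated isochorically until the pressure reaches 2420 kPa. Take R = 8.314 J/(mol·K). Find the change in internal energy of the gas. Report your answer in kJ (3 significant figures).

Constant volume ⇒ W = 0, so Q = ΔU = nCᵥΔT with Cᵥ = 3R/2 = 12.47 J/(mol·K).
At constant V, T₂/T₁ = P₂/P₁ ⇒ ΔT = T₁(P₂/P₁ − 1) = 304·(2420/1740 − 1) = 118.8 K.
ΔU = (2.37)(12.47)(118.8) = 3511 J.

ΔU ≈ 3.51 kJ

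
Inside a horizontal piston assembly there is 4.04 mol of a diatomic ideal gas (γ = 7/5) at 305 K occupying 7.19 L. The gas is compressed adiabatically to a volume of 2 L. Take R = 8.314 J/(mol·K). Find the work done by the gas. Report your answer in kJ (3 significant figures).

W ≈ -17.1 kJ

Adiabatic: TV^(γ−1) = const with γ = 7/5.
T₂ = T₁ (V₁/V₂)^(γ−1) = 305 × (7.19/2)^0.4 = 305 × 1.668 = 508.8 K.
W_by = nCᵥ(T₁ − T₂) = (4.04)(20.79)(305 − 508.8) = -17117 J.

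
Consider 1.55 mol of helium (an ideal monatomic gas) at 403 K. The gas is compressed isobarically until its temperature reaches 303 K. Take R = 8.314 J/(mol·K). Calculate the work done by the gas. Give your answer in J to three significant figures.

Isobaric: W = P ΔV = nR ΔT.
W = (1.55)(8.314)(303 − 403) = -1289 J.

W ≈ -1290 J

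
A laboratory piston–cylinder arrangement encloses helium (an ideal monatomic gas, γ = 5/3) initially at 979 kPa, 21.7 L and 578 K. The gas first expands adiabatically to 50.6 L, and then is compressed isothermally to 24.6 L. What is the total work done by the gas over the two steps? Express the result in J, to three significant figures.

Step 1 (adiabatic): W = (P₁V₁ − P₂V₂)/(γ−1) = (21244 − 12081)/0.667 = 13744 J.
After step 1: P = 238.8 kPa, V = 50.6 L, T = 328.7 K.
Step 2 (isothermal): W = P₁V₁ ln(V₂/V₁) = (12081) ln(24.6/50.6) = -8713 J.
W_total = 13744 − 8713 = 5031 J.

W_total ≈ 5030 J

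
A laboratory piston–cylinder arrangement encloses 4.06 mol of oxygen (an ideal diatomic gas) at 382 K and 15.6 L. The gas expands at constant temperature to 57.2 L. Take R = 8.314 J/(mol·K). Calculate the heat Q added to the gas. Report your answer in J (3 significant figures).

Q ≈ 16800 J

Isothermal ⇒ ΔU = 0, so Q = W = nRT ln(V₂/V₁).
Q = (4.06)(8.314)(382) ln(57.2/15.6) = 12894 × 1.299 = 16753 J.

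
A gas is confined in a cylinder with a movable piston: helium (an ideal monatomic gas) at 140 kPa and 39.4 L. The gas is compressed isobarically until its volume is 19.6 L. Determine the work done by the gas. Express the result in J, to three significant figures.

Isobaric: W = P ΔV.
W = (140 kPa)(19.6 − 39.4 L) = (140)(-19.8) = -2772 J.

W ≈ -2770 J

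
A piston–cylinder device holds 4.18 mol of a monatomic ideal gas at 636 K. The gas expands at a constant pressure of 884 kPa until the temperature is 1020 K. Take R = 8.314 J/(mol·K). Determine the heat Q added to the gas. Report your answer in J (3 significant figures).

Q ≈ 33400 J

Isobaric: W = nRΔT = (4.18)(8.314)(384) = 13345 J.
ΔU = nCᵥΔT with Cᵥ = 3R/2: ΔU = (4.18)(12.47)(384) = 20017 J.
Q = ΔU + W = 20017 + 13345 = 33362 J.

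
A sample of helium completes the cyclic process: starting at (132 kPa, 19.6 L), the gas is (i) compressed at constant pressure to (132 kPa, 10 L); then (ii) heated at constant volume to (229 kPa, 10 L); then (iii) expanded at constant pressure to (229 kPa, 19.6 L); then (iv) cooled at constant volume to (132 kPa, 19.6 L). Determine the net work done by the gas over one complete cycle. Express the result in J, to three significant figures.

Constant-volume legs do no work.
W(i) = (132)(10 − 19.6) = -1267 J; W(iii) = (229)(19.6 − 10) = 2198 J.
W_net = -1267 + 2198 = 931.2 J (the clockwise enclosed area).

W_net ≈ 931 J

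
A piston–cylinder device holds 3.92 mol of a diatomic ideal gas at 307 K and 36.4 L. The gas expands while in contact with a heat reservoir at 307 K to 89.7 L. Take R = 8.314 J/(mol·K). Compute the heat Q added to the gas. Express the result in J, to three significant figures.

Q ≈ 9020 J

Isothermal ⇒ ΔU = 0, so Q = W = nRT ln(V₂/V₁).
Q = (3.92)(8.314)(307) ln(89.7/36.4) = 10005 × 0.9019 = 9024 J.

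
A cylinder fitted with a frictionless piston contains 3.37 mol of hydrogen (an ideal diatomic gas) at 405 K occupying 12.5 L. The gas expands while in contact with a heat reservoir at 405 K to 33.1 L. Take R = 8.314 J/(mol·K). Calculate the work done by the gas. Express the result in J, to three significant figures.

Isothermal: W = nRT ln(V₂/V₁).
W = (3.37)(8.314)(405) × ln(33.1/12.5)
  = 11347 × 0.9738
W_by_gas = 11050 J.

W ≈ 11100 J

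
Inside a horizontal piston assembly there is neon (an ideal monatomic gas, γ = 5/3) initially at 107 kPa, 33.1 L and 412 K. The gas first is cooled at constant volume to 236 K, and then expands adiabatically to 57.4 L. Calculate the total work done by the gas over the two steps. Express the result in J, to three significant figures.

W_total ≈ 935 J

Step 1 (isochoric): W = 0 (constant volume).
After step 1: P = 61.29 kPa (V unchanged).
Step 2 (adiabatic): W = (P₁V₁ − P₂V₂)/(γ−1) = (2029 − 1406)/0.667 = 934.8 J.
W_total = 0 + 934.8 = 934.8 J.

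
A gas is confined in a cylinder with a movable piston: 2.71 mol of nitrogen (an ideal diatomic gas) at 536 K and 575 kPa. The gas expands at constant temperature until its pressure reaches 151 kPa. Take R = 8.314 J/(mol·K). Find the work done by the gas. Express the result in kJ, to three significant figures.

Isothermal process: W = nRT ln(V₂/V₁) = nRT ln(P₁/P₂).
W = (2.71)(8.314)(536) × ln(575/151)
  = 12077 × ln(3.808) = 12077 × 1.337
W_by_gas = 16147 J.

W ≈ 16.1 kJ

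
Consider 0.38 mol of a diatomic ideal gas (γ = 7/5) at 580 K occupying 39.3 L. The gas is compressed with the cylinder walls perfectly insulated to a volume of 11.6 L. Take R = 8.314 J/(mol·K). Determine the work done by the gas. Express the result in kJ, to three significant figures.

W ≈ -2.88 kJ

Adiabatic: TV^(γ−1) = const with γ = 7/5.
T₂ = T₁ (V₁/V₂)^(γ−1) = 580 × (39.3/11.6)^0.4 = 580 × 1.629 = 944.9 K.
W_by = nCᵥ(T₁ − T₂) = (0.38)(20.79)(580 − 944.9) = -2882 J.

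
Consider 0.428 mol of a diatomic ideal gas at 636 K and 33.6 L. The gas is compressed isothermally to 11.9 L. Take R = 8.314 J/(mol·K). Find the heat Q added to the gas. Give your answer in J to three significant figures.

Isothermal ⇒ ΔU = 0, so Q = W = nRT ln(V₂/V₁).
Q = (0.428)(8.314)(636) ln(11.9/33.6) = 2263 × -1.038 = -2349 J.

Q ≈ -2350 J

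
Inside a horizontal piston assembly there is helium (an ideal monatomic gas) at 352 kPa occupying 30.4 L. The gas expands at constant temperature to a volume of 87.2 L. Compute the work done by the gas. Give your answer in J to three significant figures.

Isothermal: W = nRT ln(V₂/V₁) = P₁V₁ ln(V₂/V₁).
P₁V₁ = (352 kPa)(30.4 L) = 10701 J.
W = 10701 × ln(87.2/30.4) = 10701 × 1.054
W_by_gas = 11276 J.

W ≈ 11300 J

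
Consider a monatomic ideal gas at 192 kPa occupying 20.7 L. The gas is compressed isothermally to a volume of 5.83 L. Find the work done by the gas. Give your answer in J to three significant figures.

Isothermal: W = nRT ln(V₂/V₁) = P₁V₁ ln(V₂/V₁).
P₁V₁ = (192 kPa)(20.7 L) = 3974 J.
W = 3974 × ln(5.83/20.7) = 3974 × -1.267
W_by_gas = -5036 J.

W ≈ -5040 J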